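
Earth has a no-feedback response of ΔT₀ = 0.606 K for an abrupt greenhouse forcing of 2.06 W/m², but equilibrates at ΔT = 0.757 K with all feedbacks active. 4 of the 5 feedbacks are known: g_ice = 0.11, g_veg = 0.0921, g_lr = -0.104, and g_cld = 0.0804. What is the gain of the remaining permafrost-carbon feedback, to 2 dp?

Amplification A = ΔT/ΔT₀ = 0.757/0.606 = 1.249.
Total gain g = 1 − 1/A = 1 − 1/1.249 = 0.1994.
Known gains sum to 0.11 + 0.0921 − 0.104 + 0.0804 = 0.1785.
g_pf = 0.1994 − 0.1785 = 0.02.

0.02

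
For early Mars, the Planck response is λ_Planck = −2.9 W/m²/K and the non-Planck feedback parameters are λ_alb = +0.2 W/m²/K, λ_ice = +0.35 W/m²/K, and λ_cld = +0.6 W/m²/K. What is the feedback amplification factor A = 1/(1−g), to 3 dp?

Convert to gains: g_alb = 0.2/2.9 = 0.06897; g_ice = 0.35/2.9 = 0.1207; g_cld = 0.6/2.9 = 0.2069.
Total gain g = 0.39657.
A = 1/(1 − 0.39657) = 1.657.

1.657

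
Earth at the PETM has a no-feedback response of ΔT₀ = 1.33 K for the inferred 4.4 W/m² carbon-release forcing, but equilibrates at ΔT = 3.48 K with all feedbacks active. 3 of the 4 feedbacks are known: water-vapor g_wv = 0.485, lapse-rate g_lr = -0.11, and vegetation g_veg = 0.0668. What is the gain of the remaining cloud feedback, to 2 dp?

0.18

Amplification A = ΔT/ΔT₀ = 3.48/1.33 = 2.617.
Total gain g = 1 − 1/A = 1 − 1/2.617 = 0.6179.
Known gains sum to 0.485 − 0.11 + 0.0668 = 0.4418.
g_cld = 0.6179 − 0.4418 = 0.18.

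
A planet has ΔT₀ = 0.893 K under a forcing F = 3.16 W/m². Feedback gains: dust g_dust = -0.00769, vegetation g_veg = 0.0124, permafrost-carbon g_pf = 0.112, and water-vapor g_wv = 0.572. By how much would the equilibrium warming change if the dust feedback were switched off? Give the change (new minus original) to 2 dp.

Original: g = 0.68871, ΔT = 0.893/(1−0.68871) = 2.8687 K.
Without dust: g' = 0.6964, ΔT' = 0.893/(1−0.6964) = 2.9414 K.
Change = 2.9414 − 2.8687 = 0.07 K.

0.07 K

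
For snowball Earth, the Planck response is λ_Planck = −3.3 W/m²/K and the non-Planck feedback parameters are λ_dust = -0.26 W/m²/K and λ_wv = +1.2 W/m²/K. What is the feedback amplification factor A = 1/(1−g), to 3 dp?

Convert to gains: g_dust = -0.26/3.3 = -0.07879; g_wv = 1.2/3.3 = 0.3636.
Total gain g = 0.28481.
A = 1/(1 − 0.28481) = 1.398.

1.398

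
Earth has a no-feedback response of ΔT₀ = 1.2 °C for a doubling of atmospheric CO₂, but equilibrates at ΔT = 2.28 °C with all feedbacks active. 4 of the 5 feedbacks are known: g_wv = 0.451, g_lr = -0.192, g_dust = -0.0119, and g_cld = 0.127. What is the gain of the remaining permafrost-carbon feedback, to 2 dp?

Amplification A = ΔT/ΔT₀ = 2.28/1.2 = 1.9.
Total gain g = 1 − 1/A = 1 − 1/1.9 = 0.4737.
Known gains sum to 0.451 − 0.192 − 0.0119 + 0.127 = 0.3741.
g_pf = 0.4737 − 0.3741 = 0.10.

0.10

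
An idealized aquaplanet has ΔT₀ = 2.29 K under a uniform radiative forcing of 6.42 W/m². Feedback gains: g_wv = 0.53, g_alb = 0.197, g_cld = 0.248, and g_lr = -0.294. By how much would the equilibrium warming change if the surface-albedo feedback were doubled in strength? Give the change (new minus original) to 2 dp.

Original: g = 0.681, ΔT = 2.29/(1−0.681) = 7.1787 K.
With doubled surface-albedo: g' = 0.878, ΔT' = 2.29/(1−0.878) = 18.7705 K.
Change = 18.7705 − 7.1787 = 11.59 K.

11.59 K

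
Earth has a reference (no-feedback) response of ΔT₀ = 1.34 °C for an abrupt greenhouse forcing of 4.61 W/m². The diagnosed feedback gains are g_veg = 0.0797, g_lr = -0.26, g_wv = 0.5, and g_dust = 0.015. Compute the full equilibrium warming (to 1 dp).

Total gain g = 0.0797 − 0.26 + 0.5 + 0.015 = 0.3347.
Amplification A = 1/(1 − 0.3347) = 1.503.
ΔT = 1.34 × 1.503 = 2.0 °C.

2.0 °C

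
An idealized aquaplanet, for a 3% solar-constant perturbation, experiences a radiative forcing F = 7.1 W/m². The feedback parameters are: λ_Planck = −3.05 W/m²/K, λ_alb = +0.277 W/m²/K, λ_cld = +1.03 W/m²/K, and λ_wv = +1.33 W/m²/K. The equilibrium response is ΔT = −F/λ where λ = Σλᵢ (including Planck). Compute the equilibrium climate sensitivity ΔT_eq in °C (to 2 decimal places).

Net feedback parameter λ = (−3.05) + (+0.277) + (+1.03) + (+1.33) = -0.413 W/m²/K.
ΔT = −F/λ = −7.1/(-0.413) = 17.19 °C.

17.19 °C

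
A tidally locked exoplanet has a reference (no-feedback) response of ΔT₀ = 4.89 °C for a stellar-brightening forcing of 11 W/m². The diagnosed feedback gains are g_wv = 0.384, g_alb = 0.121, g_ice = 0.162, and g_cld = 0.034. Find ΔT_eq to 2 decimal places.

16.35 °C

Total gain g = 0.384 + 0.121 + 0.162 + 0.034 = 0.701.
Amplification A = 1/(1 − 0.701) = 3.344.
ΔT = 4.89 × 3.344 = 16.35 °C.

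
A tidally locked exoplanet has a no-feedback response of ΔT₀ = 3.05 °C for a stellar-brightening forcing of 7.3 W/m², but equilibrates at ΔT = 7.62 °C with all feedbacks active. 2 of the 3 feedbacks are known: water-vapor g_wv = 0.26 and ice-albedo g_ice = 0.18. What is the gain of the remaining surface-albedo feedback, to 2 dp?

0.16

Amplification A = ΔT/ΔT₀ = 7.62/3.05 = 2.498.
Total gain g = 1 − 1/A = 1 − 1/2.498 = 0.5997.
Known gains sum to 0.26 + 0.18 = 0.44.
g_alb = 0.5997 − 0.44 = 0.16.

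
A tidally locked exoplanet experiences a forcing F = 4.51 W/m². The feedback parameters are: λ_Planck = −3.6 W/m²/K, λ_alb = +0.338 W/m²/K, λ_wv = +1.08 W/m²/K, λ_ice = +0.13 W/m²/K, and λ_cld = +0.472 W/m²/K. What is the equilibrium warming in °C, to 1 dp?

2.9 °C

Net feedback parameter λ = (−3.6) + (+0.338) + (+1.08) + (+0.13) + (+0.472) = -1.58 W/m²/K.
ΔT = −F/λ = −4.51/(-1.58) = 2.9 °C.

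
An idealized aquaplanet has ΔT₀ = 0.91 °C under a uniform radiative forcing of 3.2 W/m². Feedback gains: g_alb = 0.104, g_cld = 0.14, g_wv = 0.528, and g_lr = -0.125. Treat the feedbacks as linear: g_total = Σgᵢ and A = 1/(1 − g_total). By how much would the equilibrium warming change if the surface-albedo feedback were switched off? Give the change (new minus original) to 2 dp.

-0.59 °C

Original: g = 0.647, ΔT = 0.91/(1−0.647) = 2.5779 °C.
Without surface-albedo: g' = 0.543, ΔT' = 0.91/(1−0.543) = 1.9912 °C.
Change = 1.9912 − 2.5779 = -0.59 °C.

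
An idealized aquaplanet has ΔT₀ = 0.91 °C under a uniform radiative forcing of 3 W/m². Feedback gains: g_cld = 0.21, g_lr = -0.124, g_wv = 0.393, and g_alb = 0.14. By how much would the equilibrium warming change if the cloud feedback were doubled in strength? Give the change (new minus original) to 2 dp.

Original: g = 0.619, ΔT = 0.91/(1−0.619) = 2.3885 °C.
With doubled cloud: g' = 0.829, ΔT' = 0.91/(1−0.829) = 5.3216 °C.
Change = 5.3216 − 2.3885 = 2.93 °C.

2.93 °C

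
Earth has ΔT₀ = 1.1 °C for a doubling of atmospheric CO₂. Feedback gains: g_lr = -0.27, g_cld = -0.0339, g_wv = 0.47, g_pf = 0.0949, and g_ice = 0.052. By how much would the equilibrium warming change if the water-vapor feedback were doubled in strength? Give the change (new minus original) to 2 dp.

Original: g = 0.313, ΔT = 1.1/(1−0.313) = 1.6012 °C.
With doubled water-vapor: g' = 0.783, ΔT' = 1.1/(1−0.783) = 5.0691 °C.
Change = 5.0691 − 1.6012 = 3.47 °C.

3.47 °C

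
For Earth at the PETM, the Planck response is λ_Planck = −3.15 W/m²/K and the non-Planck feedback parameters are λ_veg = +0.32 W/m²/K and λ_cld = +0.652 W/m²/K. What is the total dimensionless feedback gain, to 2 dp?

Convert to gains: g_veg = 0.32/3.15 = 0.1016; g_cld = 0.652/3.15 = 0.207.
Total gain g = 0.3086.

0.31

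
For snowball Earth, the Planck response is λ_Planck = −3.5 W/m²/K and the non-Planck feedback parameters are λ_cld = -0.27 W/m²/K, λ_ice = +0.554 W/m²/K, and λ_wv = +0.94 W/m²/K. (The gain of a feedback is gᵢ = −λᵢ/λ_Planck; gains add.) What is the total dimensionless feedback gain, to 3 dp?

Convert to gains: g_cld = -0.27/3.5 = -0.07714; g_ice = 0.554/3.5 = 0.1583; g_wv = 0.94/3.5 = 0.2686.
Total gain g = 0.34976.

0.350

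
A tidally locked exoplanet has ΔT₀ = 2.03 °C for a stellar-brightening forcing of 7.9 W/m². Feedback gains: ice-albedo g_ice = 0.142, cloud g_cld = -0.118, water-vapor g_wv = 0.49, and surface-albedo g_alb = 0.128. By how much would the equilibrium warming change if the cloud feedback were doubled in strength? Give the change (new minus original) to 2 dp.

Original: g = 0.642, ΔT = 2.03/(1−0.642) = 5.6704 °C.
With doubled cloud: g' = 0.524, ΔT' = 2.03/(1−0.524) = 4.2647 °C.
Change = 4.2647 − 5.6704 = -1.41 °C.

-1.41 °C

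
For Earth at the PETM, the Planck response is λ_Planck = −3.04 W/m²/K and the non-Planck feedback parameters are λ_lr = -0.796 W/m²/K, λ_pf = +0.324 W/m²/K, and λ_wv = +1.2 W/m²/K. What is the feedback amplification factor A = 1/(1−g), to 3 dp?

1.315

Convert to gains: g_lr = -0.796/3.04 = -0.2618; g_pf = 0.324/3.04 = 0.1066; g_wv = 1.2/3.04 = 0.3947.
Total gain g = 0.2395.
A = 1/(1 − 0.2395) = 1.315.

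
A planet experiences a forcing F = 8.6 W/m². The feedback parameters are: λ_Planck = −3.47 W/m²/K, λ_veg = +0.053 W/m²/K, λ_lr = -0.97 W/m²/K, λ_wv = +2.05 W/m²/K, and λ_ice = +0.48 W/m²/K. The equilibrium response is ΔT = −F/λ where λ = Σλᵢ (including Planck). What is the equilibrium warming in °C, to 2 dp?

4.63 °C

Net feedback parameter λ = (−3.47) + (+0.053) + (-0.97) + (+2.05) + (+0.48) = -1.857 W/m²/K.
ΔT = −F/λ = −8.6/(-1.857) = 4.63 °C.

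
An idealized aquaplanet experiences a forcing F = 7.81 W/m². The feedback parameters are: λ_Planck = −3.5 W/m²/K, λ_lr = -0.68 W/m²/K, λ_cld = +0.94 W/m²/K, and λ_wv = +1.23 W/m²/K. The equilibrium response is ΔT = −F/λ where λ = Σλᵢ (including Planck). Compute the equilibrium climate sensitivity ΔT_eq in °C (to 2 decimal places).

3.89 °C

Net feedback parameter λ = (−3.5) + (-0.68) + (+0.94) + (+1.23) = -2.01 W/m²/K.
ΔT = −F/λ = −7.81/(-2.01) = 3.89 °C.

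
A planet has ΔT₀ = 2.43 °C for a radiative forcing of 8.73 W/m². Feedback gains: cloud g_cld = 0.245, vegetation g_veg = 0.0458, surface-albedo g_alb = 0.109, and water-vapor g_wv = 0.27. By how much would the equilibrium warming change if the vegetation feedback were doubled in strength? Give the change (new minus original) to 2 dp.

1.19 °C

Original: g = 0.6698, ΔT = 2.43/(1−0.6698) = 7.3592 °C.
With doubled vegetation: g' = 0.7156, ΔT' = 2.43/(1−0.7156) = 8.5443 °C.
Change = 8.5443 − 7.3592 = 1.19 °C.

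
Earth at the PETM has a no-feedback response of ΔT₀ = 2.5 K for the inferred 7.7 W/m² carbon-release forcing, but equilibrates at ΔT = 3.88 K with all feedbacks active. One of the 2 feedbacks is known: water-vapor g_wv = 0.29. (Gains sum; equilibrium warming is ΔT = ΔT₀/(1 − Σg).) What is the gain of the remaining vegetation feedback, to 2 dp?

Amplification A = ΔT/ΔT₀ = 3.88/2.5 = 1.552.
Total gain g = 1 − 1/A = 1 − 1/1.552 = 0.3557.
The known gain is 0.29.
g_veg = 0.3557 − 0.29 = 0.07.

0.07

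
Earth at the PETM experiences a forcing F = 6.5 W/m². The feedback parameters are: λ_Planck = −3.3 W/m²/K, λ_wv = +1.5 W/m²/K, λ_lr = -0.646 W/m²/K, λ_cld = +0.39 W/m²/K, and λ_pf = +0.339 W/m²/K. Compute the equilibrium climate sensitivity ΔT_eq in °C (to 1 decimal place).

3.8 °C

Net feedback parameter λ = (−3.3) + (+1.5) + (-0.646) + (+0.39) + (+0.339) = -1.717 W/m²/K.
ΔT = −F/λ = −6.5/(-1.717) = 3.8 °C.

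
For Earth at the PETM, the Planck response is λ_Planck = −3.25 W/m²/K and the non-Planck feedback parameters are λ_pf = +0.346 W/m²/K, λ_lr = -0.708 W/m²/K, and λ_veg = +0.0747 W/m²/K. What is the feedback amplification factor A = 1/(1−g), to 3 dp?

Convert to gains: g_pf = 0.346/3.25 = 0.1065; g_lr = -0.708/3.25 = -0.2178; g_veg = 0.0747/3.25 = 0.02298.
Total gain g = -0.08832.
A = 1/(1 + 0.08832) = 0.919.

0.919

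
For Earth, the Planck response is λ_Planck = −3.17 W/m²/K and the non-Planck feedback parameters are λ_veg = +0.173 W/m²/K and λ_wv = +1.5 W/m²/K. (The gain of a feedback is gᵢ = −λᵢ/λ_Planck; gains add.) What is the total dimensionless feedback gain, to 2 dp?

Convert to gains: g_veg = 0.173/3.17 = 0.05457; g_wv = 1.5/3.17 = 0.4732.
Total gain g = 0.52777.

0.53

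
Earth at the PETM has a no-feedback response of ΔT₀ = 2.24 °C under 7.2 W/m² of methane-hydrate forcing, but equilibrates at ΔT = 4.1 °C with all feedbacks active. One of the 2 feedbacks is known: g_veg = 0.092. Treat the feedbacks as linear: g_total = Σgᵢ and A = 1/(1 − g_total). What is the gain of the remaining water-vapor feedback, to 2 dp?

Amplification A = ΔT/ΔT₀ = 4.1/2.24 = 1.83.
Total gain g = 1 − 1/A = 1 − 1/1.83 = 0.4536.
The known gain is 0.092.
g_wv = 0.4536 − 0.092 = 0.36.

0.36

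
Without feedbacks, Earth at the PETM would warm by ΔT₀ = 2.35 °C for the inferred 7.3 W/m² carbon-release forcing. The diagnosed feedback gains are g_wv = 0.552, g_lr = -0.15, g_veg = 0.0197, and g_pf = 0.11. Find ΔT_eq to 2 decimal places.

Total gain g = 0.552 − 0.15 + 0.0197 + 0.11 = 0.5317.
Amplification A = 1/(1 − 0.5317) = 2.135.
ΔT = 2.35 × 2.135 = 5.02 °C.

5.02 °C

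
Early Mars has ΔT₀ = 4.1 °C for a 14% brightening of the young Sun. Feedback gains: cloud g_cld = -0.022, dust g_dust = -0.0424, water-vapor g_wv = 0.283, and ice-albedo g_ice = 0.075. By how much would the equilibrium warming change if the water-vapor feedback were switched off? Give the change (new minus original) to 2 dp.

Original: g = 0.2936, ΔT = 4.1/(1−0.2936) = 5.8041 °C.
Without water-vapor: g' = 0.0106, ΔT' = 4.1/(1−0.0106) = 4.1439 °C.
Change = 4.1439 − 5.8041 = -1.66 °C.

-1.66 °C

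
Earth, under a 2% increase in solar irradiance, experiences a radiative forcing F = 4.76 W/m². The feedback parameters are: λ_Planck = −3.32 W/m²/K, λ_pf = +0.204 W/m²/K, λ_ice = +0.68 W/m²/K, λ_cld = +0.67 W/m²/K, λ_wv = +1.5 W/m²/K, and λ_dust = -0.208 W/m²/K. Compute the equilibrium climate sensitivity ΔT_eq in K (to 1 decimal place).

Net feedback parameter λ = (−3.32) + (+0.204) + (+0.68) + (+0.67) + (+1.5) + (-0.208) = -0.474 W/m²/K.
ΔT = −F/λ = −4.76/(-0.474) = 10.0 K.

10.0 K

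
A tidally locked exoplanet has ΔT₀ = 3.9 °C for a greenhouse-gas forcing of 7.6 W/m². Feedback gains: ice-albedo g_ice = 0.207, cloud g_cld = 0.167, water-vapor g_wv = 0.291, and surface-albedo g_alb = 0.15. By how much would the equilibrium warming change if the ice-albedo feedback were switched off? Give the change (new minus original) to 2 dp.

-11.13 °C

Original: g = 0.815, ΔT = 3.9/(1−0.815) = 21.0811 °C.
Without ice-albedo: g' = 0.608, ΔT' = 3.9/(1−0.608) = 9.9490 °C.
Change = 9.9490 − 21.0811 = -11.13 °C.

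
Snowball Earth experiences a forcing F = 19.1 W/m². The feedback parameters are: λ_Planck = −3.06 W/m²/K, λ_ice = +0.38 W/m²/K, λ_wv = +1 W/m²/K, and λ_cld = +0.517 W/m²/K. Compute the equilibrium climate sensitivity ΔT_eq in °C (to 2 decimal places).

16.42 °C

Net feedback parameter λ = (−3.06) + (+0.38) + (+1) + (+0.517) = -1.163 W/m²/K.
ΔT = −F/λ = −19.1/(-1.163) = 16.42 °C.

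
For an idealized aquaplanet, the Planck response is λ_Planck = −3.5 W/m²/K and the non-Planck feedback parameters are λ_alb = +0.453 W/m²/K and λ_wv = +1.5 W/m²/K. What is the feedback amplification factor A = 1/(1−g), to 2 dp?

2.26

Convert to gains: g_alb = 0.453/3.5 = 0.1294; g_wv = 1.5/3.5 = 0.4286.
Total gain g = 0.558.
A = 1/(1 − 0.558) = 2.26.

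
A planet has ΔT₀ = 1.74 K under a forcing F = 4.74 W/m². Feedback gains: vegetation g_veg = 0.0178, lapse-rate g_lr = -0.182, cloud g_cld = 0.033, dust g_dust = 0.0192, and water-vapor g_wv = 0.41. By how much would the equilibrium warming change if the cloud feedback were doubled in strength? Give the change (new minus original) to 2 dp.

Original: g = 0.298, ΔT = 1.74/(1−0.298) = 2.4786 K.
With doubled cloud: g' = 0.331, ΔT' = 1.74/(1−0.331) = 2.6009 K.
Change = 2.6009 − 2.4786 = 0.12 K.

0.12 K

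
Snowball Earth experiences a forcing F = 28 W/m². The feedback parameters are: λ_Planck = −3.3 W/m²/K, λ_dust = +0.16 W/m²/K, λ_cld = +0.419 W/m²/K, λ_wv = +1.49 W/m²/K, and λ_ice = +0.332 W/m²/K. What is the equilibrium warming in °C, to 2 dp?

31.15 °C

Net feedback parameter λ = (−3.3) + (+0.16) + (+0.419) + (+1.49) + (+0.332) = -0.899 W/m²/K.
ΔT = −F/λ = −28/(-0.899) = 31.15 °C.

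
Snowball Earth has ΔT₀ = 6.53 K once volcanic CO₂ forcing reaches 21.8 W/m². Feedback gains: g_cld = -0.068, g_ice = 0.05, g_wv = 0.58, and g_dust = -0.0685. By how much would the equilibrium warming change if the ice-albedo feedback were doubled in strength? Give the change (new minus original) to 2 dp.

Original: g = 0.4935, ΔT = 6.53/(1−0.4935) = 12.8924 K.
With doubled ice-albedo: g' = 0.5435, ΔT' = 6.53/(1−0.5435) = 14.3045 K.
Change = 14.3045 − 12.8924 = 1.41 K.

1.41 K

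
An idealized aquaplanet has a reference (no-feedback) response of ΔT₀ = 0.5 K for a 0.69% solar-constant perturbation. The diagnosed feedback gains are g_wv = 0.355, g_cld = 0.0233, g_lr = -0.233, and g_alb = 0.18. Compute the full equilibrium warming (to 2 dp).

0.74 K

Total gain g = 0.355 + 0.0233 − 0.233 + 0.18 = 0.3253.
Amplification A = 1/(1 − 0.3253) = 1.482.
ΔT = 0.5 × 1.482 = 0.74 K.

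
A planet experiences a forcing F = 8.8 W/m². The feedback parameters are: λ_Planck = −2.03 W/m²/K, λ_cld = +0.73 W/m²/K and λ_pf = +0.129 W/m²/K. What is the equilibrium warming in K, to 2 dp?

Net feedback parameter λ = (−2.03) + (+0.73) + (+0.129) = -1.171 W/m²/K.
ΔT = −F/λ = −8.8/(-1.171) = 7.51 K.

7.51 K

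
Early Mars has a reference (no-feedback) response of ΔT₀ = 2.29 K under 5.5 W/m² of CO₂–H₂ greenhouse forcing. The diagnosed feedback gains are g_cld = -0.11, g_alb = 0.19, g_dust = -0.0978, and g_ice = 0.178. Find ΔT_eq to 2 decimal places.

Total gain g = -0.11 + 0.19 − 0.0978 + 0.178 = 0.1602.
Amplification A = 1/(1 − 0.1602) = 1.191.
ΔT = 2.29 × 1.191 = 2.73 K.

2.73 K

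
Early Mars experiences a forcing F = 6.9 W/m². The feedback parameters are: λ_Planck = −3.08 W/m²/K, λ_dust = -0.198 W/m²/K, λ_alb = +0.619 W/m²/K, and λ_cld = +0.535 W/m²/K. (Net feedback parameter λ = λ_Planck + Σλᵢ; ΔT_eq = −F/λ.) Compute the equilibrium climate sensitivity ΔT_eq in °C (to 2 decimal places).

Net feedback parameter λ = (−3.08) + (-0.198) + (+0.619) + (+0.535) = -2.124 W/m²/K.
ΔT = −F/λ = −6.9/(-2.124) = 3.25 °C.

3.25 °C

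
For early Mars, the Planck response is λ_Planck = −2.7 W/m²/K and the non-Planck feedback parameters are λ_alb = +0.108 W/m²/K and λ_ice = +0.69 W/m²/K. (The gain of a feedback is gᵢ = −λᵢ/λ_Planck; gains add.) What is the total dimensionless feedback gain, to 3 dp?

0.296

Convert to gains: g_alb = 0.108/2.7 = 0.04; g_ice = 0.69/2.7 = 0.2556.
Total gain g = 0.2956.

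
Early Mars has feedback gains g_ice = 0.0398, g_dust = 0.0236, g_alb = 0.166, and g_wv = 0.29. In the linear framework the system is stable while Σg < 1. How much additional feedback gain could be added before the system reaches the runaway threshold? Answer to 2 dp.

0.48

Current total gain = 0.0398 + 0.0236 + 0.166 + 0.29 = 0.5194.
Margin to runaway = 1 − 0.5194 = 0.48.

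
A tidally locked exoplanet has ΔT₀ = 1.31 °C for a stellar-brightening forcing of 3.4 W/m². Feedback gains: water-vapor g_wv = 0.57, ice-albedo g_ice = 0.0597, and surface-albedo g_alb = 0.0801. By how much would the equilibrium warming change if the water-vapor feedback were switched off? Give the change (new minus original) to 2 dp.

Original: g = 0.7098, ΔT = 1.31/(1−0.7098) = 4.5141 °C.
Without water-vapor: g' = 0.1398, ΔT' = 1.31/(1−0.1398) = 1.5229 °C.
Change = 1.5229 − 4.5141 = -2.99 °C.

-2.99 °C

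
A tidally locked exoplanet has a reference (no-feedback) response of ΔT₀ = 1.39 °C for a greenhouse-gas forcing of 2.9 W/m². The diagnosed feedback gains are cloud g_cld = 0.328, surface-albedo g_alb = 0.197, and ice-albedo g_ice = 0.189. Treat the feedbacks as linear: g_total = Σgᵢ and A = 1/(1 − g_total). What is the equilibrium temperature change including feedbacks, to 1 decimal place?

Total gain g = 0.328 + 0.197 + 0.189 = 0.714.
Amplification A = 1/(1 − 0.714) = 3.497.
ΔT = 1.39 × 3.497 = 4.9 °C.

4.9 °C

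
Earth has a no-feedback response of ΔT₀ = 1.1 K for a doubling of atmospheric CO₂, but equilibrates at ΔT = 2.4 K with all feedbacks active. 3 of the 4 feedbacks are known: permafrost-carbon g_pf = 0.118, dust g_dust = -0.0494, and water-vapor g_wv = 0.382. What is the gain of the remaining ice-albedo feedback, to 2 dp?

0.09

Amplification A = ΔT/ΔT₀ = 2.4/1.1 = 2.182.
Total gain g = 1 − 1/A = 1 − 1/2.182 = 0.5417.
Known gains sum to 0.118 − 0.0494 + 0.382 = 0.4506.
g_ice = 0.5417 − 0.4506 = 0.09.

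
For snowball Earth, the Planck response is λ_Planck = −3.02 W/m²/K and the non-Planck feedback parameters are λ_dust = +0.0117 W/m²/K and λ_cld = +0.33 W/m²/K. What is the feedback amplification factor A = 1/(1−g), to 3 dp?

Convert to gains: g_dust = 0.0117/3.02 = 0.003874; g_cld = 0.33/3.02 = 0.1093.
Total gain g = 0.113174.
A = 1/(1 − 0.113174) = 1.128.

1.128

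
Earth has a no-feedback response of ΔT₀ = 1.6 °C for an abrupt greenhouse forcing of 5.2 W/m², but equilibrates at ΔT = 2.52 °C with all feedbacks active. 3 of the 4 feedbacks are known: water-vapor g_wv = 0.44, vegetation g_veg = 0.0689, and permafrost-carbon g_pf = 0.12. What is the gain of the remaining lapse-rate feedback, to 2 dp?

-0.26

Amplification A = ΔT/ΔT₀ = 2.52/1.6 = 1.575.
Total gain g = 1 − 1/A = 1 − 1/1.575 = 0.3651.
Known gains sum to 0.44 + 0.0689 + 0.12 = 0.6289.
g_lr = 0.3651 − 0.6289 = -0.26.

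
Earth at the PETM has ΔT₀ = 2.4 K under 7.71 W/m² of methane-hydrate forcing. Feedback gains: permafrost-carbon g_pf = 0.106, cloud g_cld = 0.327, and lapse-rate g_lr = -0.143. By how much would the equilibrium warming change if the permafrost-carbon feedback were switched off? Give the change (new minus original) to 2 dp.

-0.44 K

Original: g = 0.29, ΔT = 2.4/(1−0.29) = 3.3803 K.
Without permafrost-carbon: g' = 0.184, ΔT' = 2.4/(1−0.184) = 2.9412 K.
Change = 2.9412 − 3.3803 = -0.44 K.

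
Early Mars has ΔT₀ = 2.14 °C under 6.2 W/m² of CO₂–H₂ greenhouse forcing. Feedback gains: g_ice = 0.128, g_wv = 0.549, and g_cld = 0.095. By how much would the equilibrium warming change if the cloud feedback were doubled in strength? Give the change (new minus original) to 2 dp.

Original: g = 0.772, ΔT = 2.14/(1−0.772) = 9.3860 °C.
With doubled cloud: g' = 0.867, ΔT' = 2.14/(1−0.867) = 16.0902 °C.
Change = 16.0902 − 9.3860 = 6.70 °C.

6.70 °C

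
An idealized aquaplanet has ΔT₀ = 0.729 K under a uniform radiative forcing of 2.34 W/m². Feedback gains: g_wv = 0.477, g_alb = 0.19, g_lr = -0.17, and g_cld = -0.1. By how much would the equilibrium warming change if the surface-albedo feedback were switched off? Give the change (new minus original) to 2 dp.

Original: g = 0.397, ΔT = 0.729/(1−0.397) = 1.2090 K.
Without surface-albedo: g' = 0.207, ΔT' = 0.729/(1−0.207) = 0.9193 K.
Change = 0.9193 − 1.2090 = -0.29 K.

-0.29 K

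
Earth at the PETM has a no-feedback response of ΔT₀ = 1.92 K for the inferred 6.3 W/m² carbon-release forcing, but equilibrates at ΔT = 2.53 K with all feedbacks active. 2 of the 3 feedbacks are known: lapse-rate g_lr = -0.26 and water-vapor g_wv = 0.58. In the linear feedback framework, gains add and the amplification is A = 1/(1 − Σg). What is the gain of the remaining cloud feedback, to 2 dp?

-0.08

Amplification A = ΔT/ΔT₀ = 2.53/1.92 = 1.318.
Total gain g = 1 − 1/A = 1 − 1/1.318 = 0.2413.
Known gains sum to -0.26 + 0.58 = 0.32.
g_cld = 0.2413 − 0.32 = -0.08.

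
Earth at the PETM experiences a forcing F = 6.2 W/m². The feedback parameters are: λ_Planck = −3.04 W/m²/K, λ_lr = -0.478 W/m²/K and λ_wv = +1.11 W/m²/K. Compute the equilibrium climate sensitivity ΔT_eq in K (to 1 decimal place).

Net feedback parameter λ = (−3.04) + (-0.478) + (+1.11) = -2.408 W/m²/K.
ΔT = −F/λ = −6.2/(-2.408) = 2.6 K.

2.6 K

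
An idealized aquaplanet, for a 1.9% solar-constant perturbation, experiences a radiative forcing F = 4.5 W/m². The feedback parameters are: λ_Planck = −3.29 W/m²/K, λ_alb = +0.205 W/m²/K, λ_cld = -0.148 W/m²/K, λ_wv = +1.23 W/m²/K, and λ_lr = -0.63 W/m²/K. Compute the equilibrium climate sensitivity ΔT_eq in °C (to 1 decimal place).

Net feedback parameter λ = (−3.29) + (+0.205) + (-0.148) + (+1.23) + (-0.63) = -2.633 W/m²/K.
ΔT = −F/λ = −4.5/(-2.633) = 1.7 °C.

1.7 °C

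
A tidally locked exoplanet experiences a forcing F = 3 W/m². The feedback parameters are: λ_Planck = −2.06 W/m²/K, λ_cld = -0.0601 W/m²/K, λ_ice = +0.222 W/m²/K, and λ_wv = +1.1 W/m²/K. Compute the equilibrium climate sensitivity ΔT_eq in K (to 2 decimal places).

Net feedback parameter λ = (−2.06) + (-0.0601) + (+0.222) + (+1.1) = -0.7981 W/m²/K.
ΔT = −F/λ = −3/(-0.7981) = 3.76 K.

3.76 K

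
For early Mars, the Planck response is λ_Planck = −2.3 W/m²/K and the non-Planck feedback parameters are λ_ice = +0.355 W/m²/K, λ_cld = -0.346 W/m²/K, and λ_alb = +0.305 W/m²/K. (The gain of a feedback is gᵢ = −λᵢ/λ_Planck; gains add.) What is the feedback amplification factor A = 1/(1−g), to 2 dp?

1.16

Convert to gains: g_ice = 0.355/2.3 = 0.1543; g_cld = -0.346/2.3 = -0.1504; g_alb = 0.305/2.3 = 0.1326.
Total gain g = 0.1365.
A = 1/(1 − 0.1365) = 1.16.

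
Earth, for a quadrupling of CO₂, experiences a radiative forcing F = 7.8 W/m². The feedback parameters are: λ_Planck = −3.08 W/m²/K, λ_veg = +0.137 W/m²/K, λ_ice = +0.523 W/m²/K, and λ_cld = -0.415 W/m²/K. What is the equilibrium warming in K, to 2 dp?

2.75 K

Net feedback parameter λ = (−3.08) + (+0.137) + (+0.523) + (-0.415) = -2.835 W/m²/K.
ΔT = −F/λ = −7.8/(-2.835) = 2.75 K.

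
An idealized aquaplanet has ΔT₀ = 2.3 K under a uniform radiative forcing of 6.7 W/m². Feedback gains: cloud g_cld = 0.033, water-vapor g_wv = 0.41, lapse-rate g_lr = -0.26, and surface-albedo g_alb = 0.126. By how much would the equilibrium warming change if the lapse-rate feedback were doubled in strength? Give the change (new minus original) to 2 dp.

-0.91 K

Original: g = 0.309, ΔT = 2.3/(1−0.309) = 3.3285 K.
With doubled lapse-rate: g' = 0.049, ΔT' = 2.3/(1−0.049) = 2.4185 K.
Change = 2.4185 − 3.3285 = -0.91 K.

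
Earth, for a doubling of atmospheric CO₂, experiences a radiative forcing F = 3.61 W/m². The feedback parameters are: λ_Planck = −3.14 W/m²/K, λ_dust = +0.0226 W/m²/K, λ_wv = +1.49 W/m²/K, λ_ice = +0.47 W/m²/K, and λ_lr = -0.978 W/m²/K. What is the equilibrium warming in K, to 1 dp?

1.7 K

Net feedback parameter λ = (−3.14) + (+0.0226) + (+1.49) + (+0.47) + (-0.978) = -2.1354 W/m²/K.
ΔT = −F/λ = −3.61/(-2.1354) = 1.7 K.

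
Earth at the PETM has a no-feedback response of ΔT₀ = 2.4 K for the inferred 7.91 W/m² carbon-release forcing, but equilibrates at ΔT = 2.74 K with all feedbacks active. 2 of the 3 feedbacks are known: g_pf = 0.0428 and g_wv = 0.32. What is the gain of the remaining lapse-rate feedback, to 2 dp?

-0.24

Amplification A = ΔT/ΔT₀ = 2.74/2.4 = 1.142.
Total gain g = 1 − 1/A = 1 − 1/1.142 = 0.1243.
Known gains sum to 0.0428 + 0.32 = 0.3628.
g_lr = 0.1243 − 0.3628 = -0.24.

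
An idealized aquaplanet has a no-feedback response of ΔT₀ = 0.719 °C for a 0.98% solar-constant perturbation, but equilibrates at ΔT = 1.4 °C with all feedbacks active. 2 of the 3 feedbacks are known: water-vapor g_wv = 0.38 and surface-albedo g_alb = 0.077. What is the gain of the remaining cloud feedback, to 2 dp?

0.03

Amplification A = ΔT/ΔT₀ = 1.4/0.719 = 1.947.
Total gain g = 1 − 1/A = 1 − 1/1.947 = 0.4864.
Known gains sum to 0.38 + 0.077 = 0.457.
g_cld = 0.4864 − 0.457 = 0.03.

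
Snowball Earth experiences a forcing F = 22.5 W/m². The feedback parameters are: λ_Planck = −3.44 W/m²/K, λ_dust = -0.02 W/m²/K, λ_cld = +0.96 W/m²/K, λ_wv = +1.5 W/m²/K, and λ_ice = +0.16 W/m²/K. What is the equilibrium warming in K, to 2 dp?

26.79 K

Net feedback parameter λ = (−3.44) + (-0.02) + (+0.96) + (+1.5) + (+0.16) = -0.84 W/m²/K.
ΔT = −F/λ = −22.5/(-0.84) = 26.79 K.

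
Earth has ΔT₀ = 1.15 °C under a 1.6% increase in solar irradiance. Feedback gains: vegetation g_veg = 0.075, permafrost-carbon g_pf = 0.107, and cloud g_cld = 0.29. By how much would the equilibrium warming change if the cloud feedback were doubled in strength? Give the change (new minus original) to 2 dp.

Original: g = 0.472, ΔT = 1.15/(1−0.472) = 2.1780 °C.
With doubled cloud: g' = 0.762, ΔT' = 1.15/(1−0.762) = 4.8319 °C.
Change = 4.8319 − 2.1780 = 2.65 °C.

2.65 °C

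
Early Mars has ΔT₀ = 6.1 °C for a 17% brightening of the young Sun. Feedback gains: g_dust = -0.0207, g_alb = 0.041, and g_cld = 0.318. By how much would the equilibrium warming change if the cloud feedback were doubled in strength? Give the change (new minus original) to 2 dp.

Original: g = 0.3383, ΔT = 6.1/(1−0.3383) = 9.2187 °C.
With doubled cloud: g' = 0.6563, ΔT' = 6.1/(1−0.6563) = 17.7480 °C.
Change = 17.7480 − 9.2187 = 8.53 °C.

8.53 °C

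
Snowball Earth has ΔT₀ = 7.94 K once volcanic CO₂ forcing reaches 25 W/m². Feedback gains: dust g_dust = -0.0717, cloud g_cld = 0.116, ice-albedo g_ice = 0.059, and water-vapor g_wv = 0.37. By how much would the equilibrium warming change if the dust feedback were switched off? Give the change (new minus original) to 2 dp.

Original: g = 0.4733, ΔT = 7.94/(1−0.4733) = 15.0750 K.
Without dust: g' = 0.545, ΔT' = 7.94/(1−0.545) = 17.4505 K.
Change = 17.4505 − 15.0750 = 2.38 K.

2.38 K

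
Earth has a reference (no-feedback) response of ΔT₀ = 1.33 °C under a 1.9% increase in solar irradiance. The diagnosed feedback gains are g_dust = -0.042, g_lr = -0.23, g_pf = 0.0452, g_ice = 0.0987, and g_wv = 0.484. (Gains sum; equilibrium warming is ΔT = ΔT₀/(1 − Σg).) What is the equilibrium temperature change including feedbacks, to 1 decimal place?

Total gain g = -0.042 − 0.23 + 0.0452 + 0.0987 + 0.484 = 0.3559.
Amplification A = 1/(1 − 0.3559) = 1.553.
ΔT = 1.33 × 1.553 = 2.1 °C.

2.1 °C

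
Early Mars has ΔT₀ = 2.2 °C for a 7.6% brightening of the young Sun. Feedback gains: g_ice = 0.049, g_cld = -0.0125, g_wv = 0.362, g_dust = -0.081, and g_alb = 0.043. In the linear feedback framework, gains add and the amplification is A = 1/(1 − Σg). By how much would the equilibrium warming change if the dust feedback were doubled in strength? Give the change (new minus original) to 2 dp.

Original: g = 0.3605, ΔT = 2.2/(1−0.3605) = 3.4402 °C.
With doubled dust: g' = 0.2795, ΔT' = 2.2/(1−0.2795) = 3.0534 °C.
Change = 3.0534 − 3.4402 = -0.39 °C.

-0.39 °C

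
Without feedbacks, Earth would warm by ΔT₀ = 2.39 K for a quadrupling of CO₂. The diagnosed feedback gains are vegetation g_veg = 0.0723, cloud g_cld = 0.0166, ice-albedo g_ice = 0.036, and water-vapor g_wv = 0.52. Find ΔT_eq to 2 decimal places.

Total gain g = 0.0723 + 0.0166 + 0.036 + 0.52 = 0.6449.
Amplification A = 1/(1 − 0.6449) = 2.816.
ΔT = 2.39 × 2.816 = 6.73 K.

6.73 K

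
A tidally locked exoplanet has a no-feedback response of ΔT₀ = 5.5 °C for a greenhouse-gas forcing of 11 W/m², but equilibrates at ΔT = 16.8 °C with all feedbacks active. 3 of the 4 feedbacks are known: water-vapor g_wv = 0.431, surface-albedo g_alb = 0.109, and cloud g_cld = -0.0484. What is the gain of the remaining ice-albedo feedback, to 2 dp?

0.18

Amplification A = ΔT/ΔT₀ = 16.8/5.5 = 3.055.
Total gain g = 1 − 1/A = 1 − 1/3.055 = 0.6727.
Known gains sum to 0.431 + 0.109 − 0.0484 = 0.4916.
g_ice = 0.6727 − 0.4916 = 0.18.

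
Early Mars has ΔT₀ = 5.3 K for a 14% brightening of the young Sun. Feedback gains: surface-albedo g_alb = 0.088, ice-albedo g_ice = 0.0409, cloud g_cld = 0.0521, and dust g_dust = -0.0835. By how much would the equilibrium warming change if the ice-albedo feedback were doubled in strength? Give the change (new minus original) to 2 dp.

Original: g = 0.0975, ΔT = 5.3/(1−0.0975) = 5.8726 K.
With doubled ice-albedo: g' = 0.1384, ΔT' = 5.3/(1−0.1384) = 6.1513 K.
Change = 6.1513 − 5.8726 = 0.28 K.

0.28 K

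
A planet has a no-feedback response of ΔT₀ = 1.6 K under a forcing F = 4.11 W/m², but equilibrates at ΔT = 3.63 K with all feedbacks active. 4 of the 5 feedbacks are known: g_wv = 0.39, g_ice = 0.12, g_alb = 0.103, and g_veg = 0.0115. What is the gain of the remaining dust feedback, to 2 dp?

-0.07

Amplification A = ΔT/ΔT₀ = 3.63/1.6 = 2.269.
Total gain g = 1 − 1/A = 1 − 1/2.269 = 0.5593.
Known gains sum to 0.39 + 0.12 + 0.103 + 0.0115 = 0.6245.
g_dust = 0.5593 − 0.6245 = -0.07.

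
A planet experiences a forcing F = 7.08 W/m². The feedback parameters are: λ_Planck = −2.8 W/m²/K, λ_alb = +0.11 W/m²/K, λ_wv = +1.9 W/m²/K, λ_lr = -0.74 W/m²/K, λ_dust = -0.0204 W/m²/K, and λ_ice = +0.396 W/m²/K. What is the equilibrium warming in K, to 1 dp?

Net feedback parameter λ = (−2.8) + (+0.11) + (+1.9) + (-0.74) + (-0.0204) + (+0.396) = -1.1544 W/m²/K.
ΔT = −F/λ = −7.08/(-1.1544) = 6.1 K.

6.1 K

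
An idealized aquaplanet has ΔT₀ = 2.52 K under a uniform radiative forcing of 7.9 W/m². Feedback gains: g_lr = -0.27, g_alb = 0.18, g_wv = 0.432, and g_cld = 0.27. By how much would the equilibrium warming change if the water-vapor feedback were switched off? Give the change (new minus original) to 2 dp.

Original: g = 0.612, ΔT = 2.52/(1−0.612) = 6.4948 K.
Without water-vapor: g' = 0.18, ΔT' = 2.52/(1−0.18) = 3.0732 K.
Change = 3.0732 − 6.4948 = -3.42 K.

-3.42 K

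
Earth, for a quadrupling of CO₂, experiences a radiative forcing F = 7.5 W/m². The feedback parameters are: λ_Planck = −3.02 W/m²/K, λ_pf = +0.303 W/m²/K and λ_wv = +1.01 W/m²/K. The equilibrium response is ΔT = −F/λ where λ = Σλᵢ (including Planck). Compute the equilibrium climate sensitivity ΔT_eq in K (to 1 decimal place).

4.4 K

Net feedback parameter λ = (−3.02) + (+0.303) + (+1.01) = -1.707 W/m²/K.
ΔT = −F/λ = −7.5/(-1.707) = 4.4 K.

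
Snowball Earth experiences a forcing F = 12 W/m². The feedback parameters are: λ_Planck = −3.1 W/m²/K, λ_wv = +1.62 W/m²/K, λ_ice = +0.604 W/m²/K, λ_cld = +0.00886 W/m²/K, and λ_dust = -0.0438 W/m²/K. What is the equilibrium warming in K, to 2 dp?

Net feedback parameter λ = (−3.1) + (+1.62) + (+0.604) + (+0.00886) + (-0.0438) = -0.91094 W/m²/K.
ΔT = −F/λ = −12/(-0.91094) = 13.17 K.

13.17 K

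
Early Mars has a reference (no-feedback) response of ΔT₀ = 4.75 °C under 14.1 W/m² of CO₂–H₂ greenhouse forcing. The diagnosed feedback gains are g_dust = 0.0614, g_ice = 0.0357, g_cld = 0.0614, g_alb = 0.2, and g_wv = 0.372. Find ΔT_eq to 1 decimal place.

Total gain g = 0.0614 + 0.0357 + 0.0614 + 0.2 + 0.372 = 0.7305.
Amplification A = 1/(1 − 0.7305) = 3.711.
ΔT = 4.75 × 3.711 = 17.6 °C.

17.6 °C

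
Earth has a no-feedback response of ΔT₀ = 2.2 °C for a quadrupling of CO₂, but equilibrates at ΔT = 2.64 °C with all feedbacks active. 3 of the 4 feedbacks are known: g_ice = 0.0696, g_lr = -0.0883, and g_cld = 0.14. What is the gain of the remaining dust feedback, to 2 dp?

0.05

Amplification A = ΔT/ΔT₀ = 2.64/2.2 = 1.2.
Total gain g = 1 − 1/A = 1 − 1/1.2 = 0.1667.
Known gains sum to 0.0696 − 0.0883 + 0.14 = 0.1213.
g_dust = 0.1667 − 0.1213 = 0.05.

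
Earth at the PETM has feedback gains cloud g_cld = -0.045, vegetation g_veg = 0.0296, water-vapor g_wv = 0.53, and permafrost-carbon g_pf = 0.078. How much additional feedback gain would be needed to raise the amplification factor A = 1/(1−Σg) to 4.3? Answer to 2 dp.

Current total gain = 0.5926.
Target gain for A = 4.3: g* = 1 − 1/4.3 = 0.7674.
Additional gain needed = 0.7674 − 0.5926 = 0.17.

0.17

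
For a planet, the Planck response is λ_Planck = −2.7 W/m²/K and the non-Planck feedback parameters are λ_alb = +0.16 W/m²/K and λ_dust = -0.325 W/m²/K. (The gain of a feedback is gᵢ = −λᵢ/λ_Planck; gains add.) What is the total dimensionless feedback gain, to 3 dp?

Convert to gains: g_alb = 0.16/2.7 = 0.05926; g_dust = -0.325/2.7 = -0.1204.
Total gain g = -0.06114.

-0.061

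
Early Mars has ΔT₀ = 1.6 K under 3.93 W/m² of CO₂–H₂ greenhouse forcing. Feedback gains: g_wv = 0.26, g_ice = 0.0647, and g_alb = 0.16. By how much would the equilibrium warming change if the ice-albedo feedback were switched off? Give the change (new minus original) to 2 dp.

Original: g = 0.4847, ΔT = 1.6/(1−0.4847) = 3.1050 K.
Without ice-albedo: g' = 0.42, ΔT' = 1.6/(1−0.42) = 2.7586 K.
Change = 2.7586 − 3.1050 = -0.35 K.

-0.35 K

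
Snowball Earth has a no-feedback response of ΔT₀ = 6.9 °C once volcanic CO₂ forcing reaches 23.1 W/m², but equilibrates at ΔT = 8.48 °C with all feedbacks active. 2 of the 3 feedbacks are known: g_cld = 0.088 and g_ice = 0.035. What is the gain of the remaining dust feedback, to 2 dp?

Amplification A = ΔT/ΔT₀ = 8.48/6.9 = 1.229.
Total gain g = 1 − 1/A = 1 − 1/1.229 = 0.1863.
Known gains sum to 0.088 + 0.035 = 0.123.
g_dust = 0.1863 − 0.123 = 0.06.

0.06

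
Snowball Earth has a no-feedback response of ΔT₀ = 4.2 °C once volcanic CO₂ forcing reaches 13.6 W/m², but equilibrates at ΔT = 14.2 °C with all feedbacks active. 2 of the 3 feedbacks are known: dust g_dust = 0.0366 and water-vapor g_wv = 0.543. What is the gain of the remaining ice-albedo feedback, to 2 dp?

Amplification A = ΔT/ΔT₀ = 14.2/4.2 = 3.381.
Total gain g = 1 − 1/A = 1 − 1/3.381 = 0.7042.
Known gains sum to 0.0366 + 0.543 = 0.5796.
g_ice = 0.7042 − 0.5796 = 0.12.

0.12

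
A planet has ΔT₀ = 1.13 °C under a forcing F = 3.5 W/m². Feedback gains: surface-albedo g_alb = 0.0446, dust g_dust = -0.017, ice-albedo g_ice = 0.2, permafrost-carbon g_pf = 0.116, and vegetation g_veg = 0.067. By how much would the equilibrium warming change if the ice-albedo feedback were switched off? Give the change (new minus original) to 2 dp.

-0.49 °C

Original: g = 0.4106, ΔT = 1.13/(1−0.4106) = 1.9172 °C.
Without ice-albedo: g' = 0.2106, ΔT' = 1.13/(1−0.2106) = 1.4315 °C.
Change = 1.4315 − 1.9172 = -0.49 °C.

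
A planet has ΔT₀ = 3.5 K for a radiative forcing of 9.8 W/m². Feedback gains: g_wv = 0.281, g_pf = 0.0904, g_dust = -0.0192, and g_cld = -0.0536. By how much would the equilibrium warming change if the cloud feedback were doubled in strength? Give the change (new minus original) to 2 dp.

Original: g = 0.2986, ΔT = 3.5/(1−0.2986) = 4.9900 K.
With doubled cloud: g' = 0.245, ΔT' = 3.5/(1−0.245) = 4.6358 K.
Change = 4.6358 − 4.9900 = -0.35 K.

-0.35 K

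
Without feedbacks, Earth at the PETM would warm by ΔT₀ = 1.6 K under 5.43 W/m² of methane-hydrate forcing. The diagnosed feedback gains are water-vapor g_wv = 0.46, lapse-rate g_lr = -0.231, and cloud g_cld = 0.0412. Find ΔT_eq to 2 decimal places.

2.19 K

Total gain g = 0.46 − 0.231 + 0.0412 = 0.2702.
Amplification A = 1/(1 − 0.2702) = 1.37.
ΔT = 1.6 × 1.37 = 2.19 K.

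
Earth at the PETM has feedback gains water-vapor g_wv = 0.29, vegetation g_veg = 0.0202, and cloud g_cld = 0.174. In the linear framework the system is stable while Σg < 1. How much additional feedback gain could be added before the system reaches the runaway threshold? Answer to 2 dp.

0.52

Current total gain = 0.29 + 0.0202 + 0.174 = 0.4842.
Margin to runaway = 1 − 0.4842 = 0.52.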